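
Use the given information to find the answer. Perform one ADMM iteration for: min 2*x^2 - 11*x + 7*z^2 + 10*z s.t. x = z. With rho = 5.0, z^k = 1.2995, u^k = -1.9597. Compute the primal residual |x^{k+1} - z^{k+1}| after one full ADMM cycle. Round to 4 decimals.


ADMM iteration with rho = 5.0, z^k = 1.2995, u^k = -1.9597
Step 1: x-update.
Minimize 2*x^2 - 11*x + (5.0/2)*(x - 1.2995 - 1.9597)^2
FOC: (2*2 + 5.0)*x = 11 + 5.0*(1.2995 + 1.9597)
x^{k+1} = 3.0329
Step 2: z-update.
Minimize 7*z^2 + 10*z + (5.0/2)*(3.0329 - z - 1.9597)^2
FOC: (2*7 + 5.0)*z = -10 + 5.0*(3.0329 - 1.9597)
z^{k+1} = -0.2439
Step 3: u-update.
u^{k+1} = -1.9597 + 3.0329 + 0.2439 = 1.3171
Step 4: Primal residual = |3.0329 + 0.2439| = 3.2768


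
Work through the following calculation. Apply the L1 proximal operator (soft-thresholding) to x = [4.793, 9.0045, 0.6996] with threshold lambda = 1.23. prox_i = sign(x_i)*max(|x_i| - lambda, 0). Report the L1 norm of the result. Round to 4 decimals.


Soft-thresholding with lambda = 1.23:
prox(4.793) = sign(4.793)*max(|4.793| - 1.23, 0) = 3.563
prox(9.0045) = sign(9.0045)*max(|9.0045| - 1.23, 0) = 7.7745
prox(0.6996) = sign(0.6996)*max(|0.6996| - 1.23, 0) = 0.0
prox(x) = [3.563, 7.7745, 0.0]
||prox(x)||_1 = 3.563 + 7.7745 + 0.0 = 11.3375


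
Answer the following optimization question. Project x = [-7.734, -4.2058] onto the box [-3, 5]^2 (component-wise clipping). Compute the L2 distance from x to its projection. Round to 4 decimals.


Project each component onto [-3, 5].
clip(-7.734) = -3.0, clip(-4.2058) = -3.0
Projection = [-3.0, -3.0]
Squared diffs: [22.4108, 1.454]
Distance = sqrt(23.8648) = 4.8852


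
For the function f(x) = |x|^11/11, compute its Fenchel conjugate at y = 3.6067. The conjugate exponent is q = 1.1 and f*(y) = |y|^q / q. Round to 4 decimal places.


The conjugate exponent q satisfies 1/p + 1/q = 1.
p = 11, so q = 11/(11 - 1) = 1.1
|y|^q = 3.6067^1.1 = 4.1004
f*(3.6067) = 4.1004 / 1.1 = 3.7276


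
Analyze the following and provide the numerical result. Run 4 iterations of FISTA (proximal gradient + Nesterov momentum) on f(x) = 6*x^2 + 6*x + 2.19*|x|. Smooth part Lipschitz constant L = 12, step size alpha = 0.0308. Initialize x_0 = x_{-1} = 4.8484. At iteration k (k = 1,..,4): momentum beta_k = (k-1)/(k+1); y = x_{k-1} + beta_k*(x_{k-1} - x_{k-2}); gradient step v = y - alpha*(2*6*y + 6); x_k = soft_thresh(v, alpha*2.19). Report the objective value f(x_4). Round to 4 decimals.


FISTA on f(x) = 6*x^2 + 6*x + 2.19*|x|
L = 12, alpha = 0.0308
Iteration 1: beta = 0.0, y = 4.8484 + 0.0*(4.8484 - 4.8484) = 4.8484
  grad(y) = 64.1808, v = y - alpha*grad = 2.8716
  prox(v) = soft_thresh(2.8716, 0.0675) = 2.8042
Iteration 2: beta = 0.3333, y = 2.8042 + 0.3333*(2.8042 - 4.8484) = 2.1228
  grad(y) = 31.4733, v = y - alpha*grad = 1.1534
  prox(v) = soft_thresh(1.1534, 0.0675) = 1.0859
Iteration 3: beta = 0.5, y = 1.0859 + 0.5*(1.0859 - 2.8042) = 0.2268
  grad(y) = 8.7219, v = y - alpha*grad = -0.0418
  prox(v) = soft_thresh(-0.0418, 0.0675) = 0.0
Iteration 4: beta = 0.6, y = 0.0 + 0.6*(0.0 - 1.0859) = -0.6516
  grad(y) = -1.8188, v = y - alpha*grad = -0.5955
  prox(v) = soft_thresh(-0.5955, 0.0675) = -0.5281
f(x_4) = 6*(-0.5281)^2 + 6*(-0.5281) + 2.19*|-0.5281| = -0.3387


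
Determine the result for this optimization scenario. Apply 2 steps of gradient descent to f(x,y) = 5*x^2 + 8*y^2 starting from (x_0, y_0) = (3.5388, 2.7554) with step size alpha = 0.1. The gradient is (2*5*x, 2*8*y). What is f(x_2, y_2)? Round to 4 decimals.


Gradient descent on f(x,y) = 5*x^2 + 8*y^2.
Starting point: (3.5388, 2.7554), alpha = 0.1
Step 1: grad_x = 2*5*3.5388 = 35.388, grad_y = 2*8*2.7554 = 44.0864
  x_1 = 3.5388 - 0.1*35.388 = -0.0
  y_1 = 2.7554 - 0.1*44.0864 = -1.6532
Step 2: grad_x = 2*5*-0.0 = -0.0, grad_y = 2*8*-1.6532 = -26.4518
  x_2 = -0.0 - 0.1*-0.0 = 0.0
  y_2 = -1.6532 - 0.1*-26.4518 = 0.9919
f(0.0, 0.9919) = 5*0.0^2 + 8*0.9919^2 = 7.8716


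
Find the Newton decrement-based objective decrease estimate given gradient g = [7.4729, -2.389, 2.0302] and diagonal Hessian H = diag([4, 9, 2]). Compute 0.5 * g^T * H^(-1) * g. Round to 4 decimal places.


Step 1: H is diagonal, so H^(-1) * g = [1.8682, -0.2654, 1.0151].
Step 2: g^T H^(-1) g = sum_i g_i^2 / H_ii
  = (7.4729)^2/4 + (-2.389)^2/9 + (2.0302)^2/2
  = 13.9611 + 0.6341 + 2.0609 = 16.6561
Step 3: Objective decrease = 0.5 * g^T H^(-1) g = 8.328


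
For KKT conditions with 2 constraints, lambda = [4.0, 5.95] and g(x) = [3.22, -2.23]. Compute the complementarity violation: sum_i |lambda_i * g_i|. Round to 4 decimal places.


KKT complementary slackness check:
lambda_1 * g_1 = 4.0 * 3.22 = 12.88
lambda_2 * g_2 = 5.95 * -2.23 = -13.2685
Total violation = 12.88 + 13.2685 = 26.1485


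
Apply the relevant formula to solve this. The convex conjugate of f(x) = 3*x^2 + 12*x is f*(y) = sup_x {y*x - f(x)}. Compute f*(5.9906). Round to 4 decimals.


f*(y) = sup_x {y*x - a*x^2 - b*x} = sup_x {(y-b)*x - a*x^2}
FOC: (y - b) - 2a*x = 0 => x* = (y - b)/(2a)
x* = (5.9906 - 12)/(2*3) = -1.0016
f*(5.9906) = (y-b)^2/(4a) = (5.9906 - 12)^2/(4*3)
= 36.1129/12 = 3.0094


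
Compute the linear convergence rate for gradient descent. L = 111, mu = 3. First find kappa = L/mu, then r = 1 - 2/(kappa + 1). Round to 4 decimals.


Step 1: Compute the condition number.
kappa = L/mu = 111/3 = 37.0
Step 2: Compute the convergence rate.
r = 1 - 2/(kappa + 1) = 1 - 2*mu/(L + mu) = (L - mu)/(L + mu) = 108/114 = 0.9474


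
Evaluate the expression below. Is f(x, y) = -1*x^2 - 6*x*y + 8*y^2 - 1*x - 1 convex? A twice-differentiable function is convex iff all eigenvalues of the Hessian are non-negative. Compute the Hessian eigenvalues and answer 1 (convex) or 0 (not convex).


The Hessian of f(x,y) = -1*x^2 - 6*x*y + 8*y^2 - 1*x - 1 is:
H = [[-2, -6], [-6, 16]]
Trace = -2 + 16 = 14
Determinant = -2*16 - (-6)^2 = -68
Discriminant = (14)^2 - 4*-68 = 468.0
Eigenvalues: lambda_1 = -3.8167, lambda_2 = 17.8167
The function is not convex.

0


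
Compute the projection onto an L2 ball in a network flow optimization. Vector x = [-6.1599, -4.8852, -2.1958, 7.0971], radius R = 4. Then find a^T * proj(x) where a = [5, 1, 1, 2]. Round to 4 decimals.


Step 1: Compute ||x|| (intermediates to 6 decimals).
||x|| = sqrt((-6.1599)^2 + (-4.8852)^2 + (-2.1958)^2 + 7.0971^2) = 10.81665
Step 2: Project.
Since ||x|| > R, scale = R/||x|| = 4/10.81665 = 0.3698, proj(x) = scale * x
proj(x) = [-2.277931, -1.806547, -0.812007, 2.624508]
Step 3: Dot product.
a^T * proj(x) = 5*(-2.277931) + 1*(-1.806547) + 1*(-0.812007) + 2*2.624508 = -8.7592


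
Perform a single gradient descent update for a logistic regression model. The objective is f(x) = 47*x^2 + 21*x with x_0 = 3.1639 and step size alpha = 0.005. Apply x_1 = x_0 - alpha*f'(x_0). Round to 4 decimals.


We compute the gradient at x_0 and apply the update.
f'(x) = 94*x + 21
f'(3.1639) = 94*3.1639 + 21 = 318.4066
x_1 = 3.1639 - 0.005*318.4066 = 1.5719


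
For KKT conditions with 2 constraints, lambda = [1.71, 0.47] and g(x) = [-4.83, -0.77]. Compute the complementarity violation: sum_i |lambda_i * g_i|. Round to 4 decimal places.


KKT complementary slackness check:
lambda_1 * g_1 = 1.71 * -4.83 = -8.2593
lambda_2 * g_2 = 0.47 * -0.77 = -0.3619
Total violation = 8.2593 + 0.3619 = 8.6212


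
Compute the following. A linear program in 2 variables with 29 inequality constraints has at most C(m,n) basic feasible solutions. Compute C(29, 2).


Each vertex corresponds to some choice of n active constraints out of m, so the number of vertices is at most C(m, n) = m! / (n!(m-n)!).
m = 29, n = 2
Numerator: 29 * 28
Denominator: 2! = 2
C(29, 2) = 406


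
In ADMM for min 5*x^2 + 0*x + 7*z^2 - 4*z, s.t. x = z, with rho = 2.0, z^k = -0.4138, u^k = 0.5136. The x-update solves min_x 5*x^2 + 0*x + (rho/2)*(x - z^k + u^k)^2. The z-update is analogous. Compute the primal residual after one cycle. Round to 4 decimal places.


ADMM iteration with rho = 2.0, z^k = -0.4138, u^k = 0.5136
Step 1: x-update.
Minimize 5*x^2 + 0*x + (2.0/2)*(x + 0.4138 + 0.5136)^2
FOC: (2*5 + 2.0)*x = 0 + 2.0*(-0.4138 - 0.5136)
x^{k+1} = -0.1546
Step 2: z-update.
Minimize 7*z^2 - 4*z + (2.0/2)*(-0.1546 - z + 0.5136)^2
FOC: (2*7 + 2.0)*z = 4 + 2.0*(-0.1546 + 0.5136)
z^{k+1} = 0.2949
Step 3: u-update.
u^{k+1} = 0.5136 - 0.1546 - 0.2949 = 0.0642
Step 4: Primal residual = |-0.1546 - 0.2949| = 0.4494


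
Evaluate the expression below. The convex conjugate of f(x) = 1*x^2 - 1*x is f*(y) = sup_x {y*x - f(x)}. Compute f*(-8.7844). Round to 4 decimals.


f*(y) = sup_x {y*x - a*x^2 - b*x} = sup_x {(y-b)*x - a*x^2}
FOC: (y - b) - 2a*x = 0 => x* = (y - b)/(2a)
x* = (-8.7844 + 1)/(2*1) = -3.8922
f*(-8.7844) = (y-b)^2/(4a) = (-8.7844 + 1)^2/(4*1)
= 60.5969/4 = 15.1492


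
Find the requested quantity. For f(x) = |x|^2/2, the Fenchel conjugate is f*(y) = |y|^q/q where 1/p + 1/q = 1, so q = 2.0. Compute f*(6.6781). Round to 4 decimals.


The conjugate exponent q satisfies 1/p + 1/q = 1.
p = 2, so q = 2/(2 - 1) = 2.0
|y|^q = 6.6781^2.0 = 44.597
f*(6.6781) = 44.597 / 2.0 = 22.2985


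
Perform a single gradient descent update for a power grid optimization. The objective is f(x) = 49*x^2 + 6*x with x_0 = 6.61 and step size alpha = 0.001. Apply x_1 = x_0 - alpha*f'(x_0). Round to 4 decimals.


We compute the gradient at x_0 and apply the update.
f'(x) = 98*x + 6
f'(6.61) = 98*6.61 + 6 = 653.78
x_1 = 6.61 - 0.001*653.78 = 5.9562


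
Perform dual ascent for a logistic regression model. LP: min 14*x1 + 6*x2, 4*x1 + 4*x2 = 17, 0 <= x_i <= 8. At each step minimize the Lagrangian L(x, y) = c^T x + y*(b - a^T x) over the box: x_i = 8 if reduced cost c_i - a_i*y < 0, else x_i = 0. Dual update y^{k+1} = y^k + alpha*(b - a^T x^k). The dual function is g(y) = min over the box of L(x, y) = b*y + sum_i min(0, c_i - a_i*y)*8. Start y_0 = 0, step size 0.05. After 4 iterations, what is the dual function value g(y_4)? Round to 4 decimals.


Dual ascent for LP: min 14*x1 + 6*x2, 4*x1 + 4*x2 = 17, 0 <= x_i <= 8
Step 1: y^k = 0.0, reduced costs: (14.0, 6.0)
  x^k = (0.0, 0.0), subgradient = b - a^T x = 17.0
  y^{k+1} = 0.0 + 0.05*17.0 = 0.85
Step 2: y^k = 0.85, reduced costs: (10.6, 2.6)
  x^k = (0.0, 0.0), subgradient = b - a^T x = 17.0
  y^{k+1} = 0.85 + 0.05*17.0 = 1.7
Step 3: y^k = 1.7, reduced costs: (7.2, -0.8)
  x^k = (0.0, 8.0), subgradient = b - a^T x = -15.0
  y^{k+1} = 1.7 + 0.05*-15.0 = 0.95
Step 4: y^k = 0.95, reduced costs: (10.2, 2.2)
  x^k = (0.0, 0.0), subgradient = b - a^T x = 17.0
  y^{k+1} = 0.95 + 0.05*17.0 = 1.8
Dual objective at y_4 = 1.8: reduced costs (6.8, -1.2), box minimizer x = (0.0, 8.0)
g(y_4) = b*y + (c1 - a1*y)*x1 + (c2 - a2*y)*x2 = 17*1.8 + 6.8*0.0 + (-1.2)*8.0 = 30.6 + 0.0 - 9.6 = 21.0


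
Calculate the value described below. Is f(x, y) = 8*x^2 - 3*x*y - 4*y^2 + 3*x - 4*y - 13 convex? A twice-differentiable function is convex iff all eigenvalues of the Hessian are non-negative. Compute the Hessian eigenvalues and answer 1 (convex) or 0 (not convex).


The Hessian of f(x,y) = 8*x^2 - 3*x*y - 4*y^2 + 3*x - 4*y - 13 is:
H = [[16, -3], [-3, -8]]
Trace = 16 - 8 = 8
Determinant = 16*-8 - (-3)^2 = -137
Discriminant = (8)^2 - 4*-137 = 612.0
Eigenvalues: lambda_1 = -8.3693, lambda_2 = 16.3693
The function is not convex.

0


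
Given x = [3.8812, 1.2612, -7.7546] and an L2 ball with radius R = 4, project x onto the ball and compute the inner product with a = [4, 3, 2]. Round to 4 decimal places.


Step 1: Compute ||x|| (intermediates to 6 decimals).
||x|| = sqrt(3.8812^2 + 1.2612^2 + (-7.7546)^2) = 8.762885
Step 2: Project.
Since ||x|| > R, scale = R/||x|| = 4/8.762885 = 0.456471, proj(x) = scale * x
proj(x) = [1.771655, 0.575701, -3.53975]
Step 3: Dot product.
a^T * proj(x) = 4*1.771655 + 3*0.575701 + 2*(-3.53975) = 1.7342


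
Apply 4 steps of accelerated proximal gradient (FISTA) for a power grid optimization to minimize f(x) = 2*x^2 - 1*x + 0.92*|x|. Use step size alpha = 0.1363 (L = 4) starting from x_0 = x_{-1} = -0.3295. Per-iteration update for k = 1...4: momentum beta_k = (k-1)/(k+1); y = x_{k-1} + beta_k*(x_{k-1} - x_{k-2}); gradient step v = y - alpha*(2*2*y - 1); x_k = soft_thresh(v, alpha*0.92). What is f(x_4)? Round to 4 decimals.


FISTA on f(x) = 2*x^2 - 1*x + 0.92*|x|
L = 4, alpha = 0.1363
Iteration 1: beta = 0.0, y = -0.3295 + 0.0*(-0.3295 + 0.3295) = -0.3295
  grad(y) = -2.318, v = y - alpha*grad = -0.0136
  prox(v) = soft_thresh(-0.0136, 0.1254) = 0.0
Iteration 2: beta = 0.3333, y = 0.0 + 0.3333*(0.0 + 0.3295) = 0.1098
  grad(y) = -0.5607, v = y - alpha*grad = 0.1863
  prox(v) = soft_thresh(0.1863, 0.1254) = 0.0609
Iteration 3: beta = 0.5, y = 0.0609 + 0.5*(0.0609 - 0.0) = 0.0913
  grad(y) = -0.6349, v = y - alpha*grad = 0.1778
  prox(v) = soft_thresh(0.1778, 0.1254) = 0.0524
Iteration 4: beta = 0.6, y = 0.0524 + 0.6*(0.0524 - 0.0609) = 0.0474
  grad(y) = -0.8106, v = y - alpha*grad = 0.1578
  prox(v) = soft_thresh(0.1578, 0.1254) = 0.0324
f(x_4) = 2*0.0324^2 - 1*0.0324 + 0.92*|0.0324| = -0.0005


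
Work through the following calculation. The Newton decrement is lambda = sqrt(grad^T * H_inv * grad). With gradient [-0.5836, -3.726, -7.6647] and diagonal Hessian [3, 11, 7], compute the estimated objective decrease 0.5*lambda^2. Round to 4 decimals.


Step 1: H is diagonal, so H^(-1) * g = [-0.1945, -0.3387, -1.095].
Step 2: g^T H^(-1) g = sum_i g_i^2 / H_ii
  = (-0.5836)^2/3 + (-3.726)^2/11 + (-7.6647)^2/7
  = 0.1135 + 1.2621 + 8.3925 = 9.7681
Step 3: Objective decrease = 0.5 * g^T H^(-1) g = 4.8841


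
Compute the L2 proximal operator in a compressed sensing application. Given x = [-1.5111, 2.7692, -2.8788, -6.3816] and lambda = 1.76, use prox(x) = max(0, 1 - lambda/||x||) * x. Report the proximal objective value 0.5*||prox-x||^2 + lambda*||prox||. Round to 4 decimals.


Step 1: Compute ||x||.
||x|| = 7.6788
Step 2: Compute scaling factor.
scale = max(0, 1 - 1.76/7.6788) = 0.7708
Step 3: prox(x) = [-1.1648, 2.1345, -2.219, -4.9189]
||prox(x)|| = 5.9188
Step 4: Proximal objective.
0.5*||prox-x||^2 = 1.5488
lambda*||prox|| = 10.4171
Total = 11.9659


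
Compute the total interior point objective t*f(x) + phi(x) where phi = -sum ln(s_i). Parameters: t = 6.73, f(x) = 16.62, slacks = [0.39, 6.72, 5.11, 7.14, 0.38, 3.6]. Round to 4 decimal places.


Step 1: Compute log-barrier.
ln values: [-0.9416, 1.9051, 1.6312, 1.9657, -0.9676, 1.2809]
phi = -(-0.9416 + 1.9051 + 1.6312 + 1.9657 - 0.9676 + 1.2809) = -4.8737
Step 2: Compute augmented objective.
t*f(x) = 6.73*16.62 = 111.8526
Total = 111.8526 - 4.8737 = 106.9789


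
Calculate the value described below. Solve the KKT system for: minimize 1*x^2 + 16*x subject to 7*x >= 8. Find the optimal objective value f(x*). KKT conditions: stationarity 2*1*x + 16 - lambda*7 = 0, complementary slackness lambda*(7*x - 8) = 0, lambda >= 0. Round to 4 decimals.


Step 1: Try lambda = 0 (constraint inactive).
x_unc = -16/(2*1) = -8.0
Check: 7*-8.0 = -56.0 < 8 -- violated!
Step 2: Constraint must be active: 7*x = 8
x* = 8/7 = 1.1429 (rounded; the exact value 8/7 is used below)
lambda = (2*1*(8/7) + 16)/7 = 2.6122
Step 3: Compute optimal value.
f(x*) = 1*(8/7)^2 + 16*(8/7) = 19.5918


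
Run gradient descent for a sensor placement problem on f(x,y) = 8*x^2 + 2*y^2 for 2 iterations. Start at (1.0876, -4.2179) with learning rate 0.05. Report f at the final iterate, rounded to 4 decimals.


Gradient descent on f(x,y) = 8*x^2 + 2*y^2.
Starting point: (1.0876, -4.2179), alpha = 0.05
Step 1: grad_x = 2*8*1.0876 = 17.4016, grad_y = 2*2*-4.2179 = -16.8716
  x_1 = 1.0876 - 0.05*17.4016 = 0.2175
  y_1 = -4.2179 - 0.05*-16.8716 = -3.3743
Step 2: grad_x = 2*8*0.2175 = 3.4803, grad_y = 2*2*-3.3743 = -13.4973
  x_2 = 0.2175 - 0.05*3.4803 = 0.0435
  y_2 = -3.3743 - 0.05*-13.4973 = -2.6995
f(0.0435, -2.6995) = 8*0.0435^2 + 2*(-2.6995)^2 = 14.5893


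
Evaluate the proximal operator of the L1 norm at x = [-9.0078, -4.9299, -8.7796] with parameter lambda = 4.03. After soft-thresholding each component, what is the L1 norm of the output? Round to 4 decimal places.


Soft-thresholding with lambda = 4.03:
prox(-9.0078) = sign(-9.0078)*max(|-9.0078| - 4.03, 0) = -4.9778
prox(-4.9299) = sign(-4.9299)*max(|-4.9299| - 4.03, 0) = -0.8999
prox(-8.7796) = sign(-8.7796)*max(|-8.7796| - 4.03, 0) = -4.7496
prox(x) = [-4.9778, -0.8999, -4.7496]
||prox(x)||_1 = 4.9778 + 0.8999 + 4.7496 = 10.6273


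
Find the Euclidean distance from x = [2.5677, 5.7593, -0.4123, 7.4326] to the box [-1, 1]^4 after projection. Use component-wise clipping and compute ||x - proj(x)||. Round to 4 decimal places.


Project each component onto [-1, 1].
clip(2.5677) = 1.0, clip(5.7593) = 1.0, clip(-0.4123) = -0.4123, clip(7.4326) = 1.0
Projection = [1.0, 1.0, -0.4123, 1.0]
Squared diffs: [2.4577, 22.6509, 0.0, 41.3783]
Distance = sqrt(66.4869) = 8.154


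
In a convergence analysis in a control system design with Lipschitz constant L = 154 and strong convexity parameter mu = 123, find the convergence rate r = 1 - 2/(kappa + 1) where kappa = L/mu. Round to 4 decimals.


Step 1: Compute the condition number.
kappa = L/mu = 154/123 = 1.252
Step 2: Compute the convergence rate.
r = 1 - 2/(kappa + 1) = 1 - 2*mu/(L + mu) = (L - mu)/(L + mu) = 31/277 = 0.1119


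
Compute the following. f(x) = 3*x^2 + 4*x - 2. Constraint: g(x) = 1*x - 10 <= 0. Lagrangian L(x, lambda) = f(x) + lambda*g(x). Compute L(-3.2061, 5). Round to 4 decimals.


Step 1: Evaluate f(x).
f(-3.2061) = 3*(-3.2061)^2 + 4*(-3.2061) - 2 = 16.0128
Step 2: Evaluate g(x).
g(-3.2061) = 1*-3.2061 - 10 = -13.2061
Step 3: Compute Lagrangian.
L = 16.0128 + 5*-13.2061 = -50.0177


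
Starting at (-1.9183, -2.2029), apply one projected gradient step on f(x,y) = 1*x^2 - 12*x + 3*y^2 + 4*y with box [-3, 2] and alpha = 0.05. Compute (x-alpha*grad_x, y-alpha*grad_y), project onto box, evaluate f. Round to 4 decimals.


Step 1: Compute gradient at (-1.9183, -2.2029).
grad_x = 2*1*-1.9183 - 12 = -15.8366
grad_y = 2*3*-2.2029 + 4 = -9.2174
Step 2: Gradient step.
x_raw = -1.9183 - 0.05*-15.8366 = -1.1265
y_raw = -2.2029 - 0.05*-9.2174 = -1.742
Step 3: Project onto [-3, 2].
x_proj = clip(-1.1265) = -1.1265
y_proj = clip(-1.742) = -1.742
Step 4: Evaluate f.
f(-1.1265, -1.742) = 16.9225


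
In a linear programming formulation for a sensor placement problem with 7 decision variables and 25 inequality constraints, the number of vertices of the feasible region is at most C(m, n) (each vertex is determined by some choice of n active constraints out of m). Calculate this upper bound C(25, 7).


Each vertex corresponds to some choice of n active constraints out of m, so the number of vertices is at most C(m, n) = m! / (n!(m-n)!).
m = 25, n = 7
Numerator: 25 * 24 * 23 * 22 * 21 * 20 * 19
Denominator: 7! = 5040
C(25, 7) = 480700


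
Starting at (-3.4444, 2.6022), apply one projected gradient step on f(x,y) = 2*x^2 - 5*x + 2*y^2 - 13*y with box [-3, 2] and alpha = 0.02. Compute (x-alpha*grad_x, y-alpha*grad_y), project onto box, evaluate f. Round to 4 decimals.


Step 1: Compute gradient at (-3.4444, 2.6022).
grad_x = 2*2*-3.4444 - 5 = -18.7776
grad_y = 2*2*2.6022 - 13 = -2.5912
Step 2: Gradient step.
x_raw = -3.4444 - 0.02*-18.7776 = -3.0688
y_raw = 2.6022 - 0.02*-2.5912 = 2.654
Step 3: Project onto [-3, 2].
x_proj = clip(-3.0688) = -3.0
y_proj = clip(2.654) = 2.0
Step 4: Evaluate f.
f(-3.0, 2.0) = 15.0


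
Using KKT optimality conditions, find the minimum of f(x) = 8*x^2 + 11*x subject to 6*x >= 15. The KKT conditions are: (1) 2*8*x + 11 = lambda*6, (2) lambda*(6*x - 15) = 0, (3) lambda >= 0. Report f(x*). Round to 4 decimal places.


Step 1: Try lambda = 0 (constraint inactive).
x_unc = -11/(2*8) = -0.6875
Check: 6*-0.6875 = -4.125 < 15 -- violated!
Step 2: Constraint must be active: 6*x = 15
x* = 15/6 = 2.5
lambda = (2*8*2.5 + 11)/6 = 8.5
Step 3: Compute optimal value.
f(x*) = 8*2.5^2 + 11*2.5 = 77.5


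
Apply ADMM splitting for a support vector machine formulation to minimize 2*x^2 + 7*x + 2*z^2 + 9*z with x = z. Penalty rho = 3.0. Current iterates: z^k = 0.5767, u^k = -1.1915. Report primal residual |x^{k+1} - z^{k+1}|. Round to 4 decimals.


ADMM iteration with rho = 3.0, z^k = 0.5767, u^k = -1.1915
Step 1: x-update.
Minimize 2*x^2 + 7*x + (3.0/2)*(x - 0.5767 - 1.1915)^2
FOC: (2*2 + 3.0)*x = -7 + 3.0*(0.5767 + 1.1915)
x^{k+1} = -0.2422
Step 2: z-update.
Minimize 2*z^2 + 9*z + (3.0/2)*(-0.2422 - z - 1.1915)^2
FOC: (2*2 + 3.0)*z = -9 + 3.0*(-0.2422 - 1.1915)
z^{k+1} = -1.9002
Step 3: u-update.
u^{k+1} = -1.1915 - 0.2422 + 1.9002 = 0.4665
Step 4: Primal residual = |-0.2422 + 1.9002| = 1.658


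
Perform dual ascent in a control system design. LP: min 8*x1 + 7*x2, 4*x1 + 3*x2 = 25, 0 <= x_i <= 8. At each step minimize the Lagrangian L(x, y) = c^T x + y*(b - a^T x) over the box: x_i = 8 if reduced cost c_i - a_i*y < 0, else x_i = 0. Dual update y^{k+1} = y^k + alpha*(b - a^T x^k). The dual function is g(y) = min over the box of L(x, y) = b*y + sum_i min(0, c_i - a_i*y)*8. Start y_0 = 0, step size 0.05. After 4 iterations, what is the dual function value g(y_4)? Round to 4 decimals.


Dual ascent for LP: min 8*x1 + 7*x2, 4*x1 + 3*x2 = 25, 0 <= x_i <= 8
Step 1: y^k = 0.0, reduced costs: (8.0, 7.0)
  x^k = (0.0, 0.0), subgradient = b - a^T x = 25.0
  y^{k+1} = 0.0 + 0.05*25.0 = 1.25
Step 2: y^k = 1.25, reduced costs: (3.0, 3.25)
  x^k = (0.0, 0.0), subgradient = b - a^T x = 25.0
  y^{k+1} = 1.25 + 0.05*25.0 = 2.5
Step 3: y^k = 2.5, reduced costs: (-2.0, -0.5)
  x^k = (8.0, 8.0), subgradient = b - a^T x = -31.0
  y^{k+1} = 2.5 + 0.05*-31.0 = 0.95
Step 4: y^k = 0.95, reduced costs: (4.2, 4.15)
  x^k = (0.0, 0.0), subgradient = b - a^T x = 25.0
  y^{k+1} = 0.95 + 0.05*25.0 = 2.2
Dual objective at y_4 = 2.2: reduced costs (-0.8, 0.4), box minimizer x = (8.0, 0.0)
g(y_4) = b*y + (c1 - a1*y)*x1 + (c2 - a2*y)*x2 = 25*2.2 + (-0.8)*8.0 + 0.4*0.0 = 55.0 - 6.4 + 0.0 = 48.6


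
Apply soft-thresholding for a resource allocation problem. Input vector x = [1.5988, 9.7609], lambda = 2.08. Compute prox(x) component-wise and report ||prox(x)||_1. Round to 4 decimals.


Soft-thresholding with lambda = 2.08:
prox(1.5988) = sign(1.5988)*max(|1.5988| - 2.08, 0) = 0.0
prox(9.7609) = sign(9.7609)*max(|9.7609| - 2.08, 0) = 7.6809
prox(x) = [0.0, 7.6809]
||prox(x)||_1 = 0.0 + 7.6809 = 7.6809


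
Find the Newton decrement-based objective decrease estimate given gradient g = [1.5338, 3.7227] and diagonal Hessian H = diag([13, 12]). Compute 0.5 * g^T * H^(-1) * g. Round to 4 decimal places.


Step 1: H is diagonal, so H^(-1) * g = [0.118, 0.3102].
Step 2: g^T H^(-1) g = sum_i g_i^2 / H_ii
  = (1.5338)^2/13 + (3.7227)^2/12
  = 0.181 + 1.1549 = 1.3358
Step 3: Objective decrease = 0.5 * g^T H^(-1) g = 0.6679


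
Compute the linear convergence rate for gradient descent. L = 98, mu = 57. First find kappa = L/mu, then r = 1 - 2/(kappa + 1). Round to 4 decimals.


Step 1: Compute the condition number.
kappa = L/mu = 98/57 = 1.7193
Step 2: Compute the convergence rate.
r = 1 - 2/(kappa + 1) = 1 - 2*mu/(L + mu) = (L - mu)/(L + mu) = 41/155 = 0.2645


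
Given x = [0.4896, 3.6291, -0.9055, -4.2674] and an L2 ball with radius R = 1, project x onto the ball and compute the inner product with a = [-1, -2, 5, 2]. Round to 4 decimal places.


Step 1: Compute ||x|| (intermediates to 6 decimals).
||x|| = sqrt(0.4896^2 + 3.6291^2 + (-0.9055)^2 + (-4.2674)^2) = 5.695674
Step 2: Project.
Since ||x|| > R, scale = R/||x|| = 1/5.695674 = 0.175572, proj(x) = scale * x
proj(x) = [0.08596, 0.637168, -0.15898, -0.749236]
Step 3: Dot product.
a^T * proj(x) = -1*0.08596 - 2*0.637168 + 5*(-0.15898) + 2*(-0.749236) = -3.6537


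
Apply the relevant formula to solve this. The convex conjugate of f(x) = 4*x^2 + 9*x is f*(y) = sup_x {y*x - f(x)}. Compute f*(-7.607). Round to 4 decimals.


f*(y) = sup_x {y*x - a*x^2 - b*x} = sup_x {(y-b)*x - a*x^2}
FOC: (y - b) - 2a*x = 0 => x* = (y - b)/(2a)
x* = (-7.607 - 9)/(2*4) = -2.0759
f*(-7.607) = (y-b)^2/(4a) = (-7.607 - 9)^2/(4*4)
= 275.7924/16 = 17.237


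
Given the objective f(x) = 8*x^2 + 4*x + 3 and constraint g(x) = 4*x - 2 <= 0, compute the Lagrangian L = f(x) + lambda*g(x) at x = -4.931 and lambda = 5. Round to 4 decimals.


Step 1: Evaluate f(x).
f(-4.931) = 8*(-4.931)^2 + 4*(-4.931) + 3 = 177.7941
Step 2: Evaluate g(x).
g(-4.931) = 4*-4.931 - 2 = -21.724
Step 3: Compute Lagrangian.
L = 177.7941 + 5*-21.724 = 69.1741


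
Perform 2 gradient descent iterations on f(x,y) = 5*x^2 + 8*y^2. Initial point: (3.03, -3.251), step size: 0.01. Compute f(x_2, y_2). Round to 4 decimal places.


Gradient descent on f(x,y) = 5*x^2 + 8*y^2.
Starting point: (3.03, -3.251), alpha = 0.01
Step 1: grad_x = 2*5*3.03 = 30.3, grad_y = 2*8*-3.251 = -52.016
  x_1 = 3.03 - 0.01*30.3 = 2.727
  y_1 = -3.251 - 0.01*-52.016 = -2.7308
Step 2: grad_x = 2*5*2.727 = 27.27, grad_y = 2*8*-2.7308 = -43.6934
  x_2 = 2.727 - 0.01*27.27 = 2.4543
  y_2 = -2.7308 - 0.01*-43.6934 = -2.2939
f(2.4543, -2.2939) = 5*2.4543^2 + 8*(-2.2939)^2 = 72.214


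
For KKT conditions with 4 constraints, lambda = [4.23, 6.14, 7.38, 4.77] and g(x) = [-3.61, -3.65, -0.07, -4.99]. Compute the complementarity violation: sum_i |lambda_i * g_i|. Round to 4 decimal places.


KKT complementary slackness check:
lambda_1 * g_1 = 4.23 * -3.61 = -15.2703
lambda_2 * g_2 = 6.14 * -3.65 = -22.411
lambda_3 * g_3 = 7.38 * -0.07 = -0.5166
lambda_4 * g_4 = 4.77 * -4.99 = -23.8023
Total violation = 15.2703 + 22.411 + 0.5166 + 23.8023 = 62.0002


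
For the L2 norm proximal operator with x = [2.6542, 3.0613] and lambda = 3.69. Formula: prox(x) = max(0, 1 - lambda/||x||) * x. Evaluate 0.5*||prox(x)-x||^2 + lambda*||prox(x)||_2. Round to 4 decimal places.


Step 1: Compute ||x||.
||x|| = 4.0517
Step 2: Compute scaling factor.
scale = max(0, 1 - 3.69/4.0517) = 0.0893
Step 3: prox(x) = [0.2369, 0.2733]
||prox(x)|| = 0.3617
Step 4: Proximal objective.
0.5*||prox-x||^2 = 6.8081
lambda*||prox|| = 1.3347
Total = 8.1428


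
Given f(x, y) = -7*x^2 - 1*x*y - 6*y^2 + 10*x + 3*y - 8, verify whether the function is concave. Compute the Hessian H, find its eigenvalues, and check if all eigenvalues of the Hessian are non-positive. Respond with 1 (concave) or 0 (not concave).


The Hessian of f(x,y) = -7*x^2 - 1*x*y - 6*y^2 + 10*x + 3*y - 8 is:
H = [[-14, -1], [-1, -12]]
Trace = -14 - 12 = -26
Determinant = -14*-12 - (-1)^2 = 167
Discriminant = (-26)^2 - 4*167 = 8.0
Eigenvalues: lambda_1 = -14.4142, lambda_2 = -11.5858
The function is concave.

1


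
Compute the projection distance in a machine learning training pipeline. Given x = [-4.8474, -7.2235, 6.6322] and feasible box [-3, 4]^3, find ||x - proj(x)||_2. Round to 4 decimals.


Project each component onto [-3, 4].
clip(-4.8474) = -3.0, clip(-7.2235) = -3.0, clip(6.6322) = 4.0
Projection = [-3.0, -3.0, 4.0]
Squared diffs: [3.4129, 17.838, 6.9285]
Distance = sqrt(28.1794) = 5.3084


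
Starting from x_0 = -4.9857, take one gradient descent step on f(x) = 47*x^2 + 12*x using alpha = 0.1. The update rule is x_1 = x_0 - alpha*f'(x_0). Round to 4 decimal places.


We compute the gradient at x_0 and apply the update.
f'(x) = 94*x + 12
f'(-4.9857) = 94*-4.9857 + 12 = -456.6558
x_1 = -4.9857 - 0.1*-456.6558 = 40.6799


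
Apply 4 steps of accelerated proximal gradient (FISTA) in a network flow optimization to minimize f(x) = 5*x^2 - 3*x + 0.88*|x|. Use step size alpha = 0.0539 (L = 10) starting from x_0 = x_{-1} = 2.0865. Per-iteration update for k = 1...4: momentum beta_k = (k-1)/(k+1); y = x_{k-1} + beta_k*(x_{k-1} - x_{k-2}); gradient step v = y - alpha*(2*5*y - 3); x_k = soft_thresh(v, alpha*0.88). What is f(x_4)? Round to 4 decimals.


FISTA on f(x) = 5*x^2 - 3*x + 0.88*|x|
L = 10, alpha = 0.0539
Iteration 1: beta = 0.0, y = 2.0865 + 0.0*(2.0865 - 2.0865) = 2.0865
  grad(y) = 17.865, v = y - alpha*grad = 1.1236
  prox(v) = soft_thresh(1.1236, 0.0474) = 1.0761
Iteration 2: beta = 0.3333, y = 1.0761 + 0.3333*(1.0761 - 2.0865) = 0.7394
  grad(y) = 4.3936, v = y - alpha*grad = 0.5025
  prox(v) = soft_thresh(0.5025, 0.0474) = 0.4551
Iteration 3: beta = 0.5, y = 0.4551 + 0.5*(0.4551 - 1.0761) = 0.1446
  grad(y) = -1.554, v = y - alpha*grad = 0.2284
  prox(v) = soft_thresh(0.2284, 0.0474) = 0.1809
Iteration 4: beta = 0.6, y = 0.1809 + 0.6*(0.1809 - 0.4551) = 0.0164
  grad(y) = -2.8358, v = y - alpha*grad = 0.1693
  prox(v) = soft_thresh(0.1693, 0.0474) = 0.1218
f(x_4) = 5*0.1218^2 - 3*0.1218 + 0.88*|0.1218| = -0.1841


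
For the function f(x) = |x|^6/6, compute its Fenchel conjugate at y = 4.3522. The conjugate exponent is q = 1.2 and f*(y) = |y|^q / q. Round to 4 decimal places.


The conjugate exponent q satisfies 1/p + 1/q = 1.
p = 6, so q = 6/(6 - 1) = 1.2
|y|^q = 4.3522^1.2 = 5.8405
f*(4.3522) = 5.8405 / 1.2 = 4.8671


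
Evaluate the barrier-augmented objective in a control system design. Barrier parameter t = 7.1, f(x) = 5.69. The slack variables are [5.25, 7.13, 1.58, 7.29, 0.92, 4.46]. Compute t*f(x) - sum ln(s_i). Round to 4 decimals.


Step 1: Compute log-barrier.
ln values: [1.6582, 1.9643, 0.4574, 1.9865, -0.0834, 1.4951]
phi = -(1.6582 + 1.9643 + 0.4574 + 1.9865 - 0.0834 + 1.4951) = -7.4782
Step 2: Compute augmented objective.
t*f(x) = 7.1*5.69 = 40.399
Total = 40.399 - 7.4782 = 32.9208


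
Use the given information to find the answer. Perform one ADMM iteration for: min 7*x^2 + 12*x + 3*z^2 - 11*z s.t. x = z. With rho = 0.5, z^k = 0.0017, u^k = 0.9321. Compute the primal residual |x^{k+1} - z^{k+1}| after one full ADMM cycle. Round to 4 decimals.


ADMM iteration with rho = 0.5, z^k = 0.0017, u^k = 0.9321
Step 1: x-update.
Minimize 7*x^2 + 12*x + (0.5/2)*(x - 0.0017 + 0.9321)^2
FOC: (2*7 + 0.5)*x = -12 + 0.5*(0.0017 - 0.9321)
x^{k+1} = -0.8597
Step 2: z-update.
Minimize 3*z^2 - 11*z + (0.5/2)*(-0.8597 - z + 0.9321)^2
FOC: (2*3 + 0.5)*z = 11 + 0.5*(-0.8597 + 0.9321)
z^{k+1} = 1.6979
Step 3: u-update.
u^{k+1} = 0.9321 - 0.8597 - 1.6979 = -1.6254
Step 4: Primal residual = |-0.8597 - 1.6979| = 2.5575


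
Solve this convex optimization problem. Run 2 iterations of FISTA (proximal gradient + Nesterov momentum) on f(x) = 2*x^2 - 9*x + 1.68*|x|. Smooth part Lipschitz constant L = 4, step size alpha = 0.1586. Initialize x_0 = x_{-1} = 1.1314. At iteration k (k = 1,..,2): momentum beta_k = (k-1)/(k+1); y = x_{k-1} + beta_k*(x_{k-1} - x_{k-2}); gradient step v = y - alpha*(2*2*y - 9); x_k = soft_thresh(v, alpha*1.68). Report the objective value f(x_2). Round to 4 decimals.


FISTA on f(x) = 2*x^2 - 9*x + 1.68*|x|
L = 4, alpha = 0.1586
Iteration 1: beta = 0.0, y = 1.1314 + 0.0*(1.1314 - 1.1314) = 1.1314
  grad(y) = -4.4744, v = y - alpha*grad = 1.841
  prox(v) = soft_thresh(1.841, 0.2664) = 1.5746
Iteration 2: beta = 0.3333, y = 1.5746 + 0.3333*(1.5746 - 1.1314) = 1.7223
  grad(y) = -2.1107, v = y - alpha*grad = 2.0571
  prox(v) = soft_thresh(2.0571, 0.2664) = 1.7906
f(x_2) = 2*1.7906^2 - 9*1.7906 + 1.68*|1.7906| = -6.6947


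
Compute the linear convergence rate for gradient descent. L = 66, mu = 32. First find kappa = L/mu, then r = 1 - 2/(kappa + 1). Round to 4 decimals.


Step 1: Compute the condition number.
kappa = L/mu = 66/32 = 2.0625
Step 2: Compute the convergence rate.
r = 1 - 2/(kappa + 1) = 1 - 2*mu/(L + mu) = (L - mu)/(L + mu) = 34/98 = 0.3469


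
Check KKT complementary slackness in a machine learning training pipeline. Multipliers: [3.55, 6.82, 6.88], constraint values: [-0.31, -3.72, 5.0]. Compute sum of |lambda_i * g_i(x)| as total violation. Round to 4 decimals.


KKT complementary slackness check:
lambda_1 * g_1 = 3.55 * -0.31 = -1.1005
lambda_2 * g_2 = 6.82 * -3.72 = -25.3704
lambda_3 * g_3 = 6.88 * 5.0 = 34.4
Total violation = 1.1005 + 25.3704 + 34.4 = 60.8709


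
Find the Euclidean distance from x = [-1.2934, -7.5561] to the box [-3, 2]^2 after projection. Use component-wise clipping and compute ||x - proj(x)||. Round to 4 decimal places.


Project each component onto [-3, 2].
clip(-1.2934) = -1.2934, clip(-7.5561) = -3.0
Projection = [-1.2934, -3.0]
Squared diffs: [0.0, 20.758]
Distance = sqrt(20.758) = 4.5561


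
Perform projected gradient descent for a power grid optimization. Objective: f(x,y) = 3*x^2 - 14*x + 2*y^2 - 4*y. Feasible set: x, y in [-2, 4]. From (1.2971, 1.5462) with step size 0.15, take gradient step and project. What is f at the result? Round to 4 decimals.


Step 1: Compute gradient at (1.2971, 1.5462).
grad_x = 2*3*1.2971 - 14 = -6.2174
grad_y = 2*2*1.5462 - 4 = 2.1848
Step 2: Gradient step.
x_raw = 1.2971 - 0.15*-6.2174 = 2.2297
y_raw = 1.5462 - 0.15*2.1848 = 1.2185
Step 3: Project onto [-2, 4].
x_proj = clip(2.2297) = 2.2297
y_proj = clip(1.2185) = 1.2185
Step 4: Evaluate f.
f(2.2297, 1.2185) = -18.2057


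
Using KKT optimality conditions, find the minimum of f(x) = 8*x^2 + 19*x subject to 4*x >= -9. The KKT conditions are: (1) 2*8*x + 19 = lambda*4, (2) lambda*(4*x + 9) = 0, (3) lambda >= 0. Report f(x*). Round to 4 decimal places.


Step 1: Try lambda = 0 (constraint inactive).
Stationarity: 2*8*x + 19 = 0
x* = -19/(2*8) = -1.1875
Check constraint: 4*-1.1875 = -4.75 >= -9 -- satisfied.
Step 2: Compute optimal value.
f(x*) = 8*(-1.1875)^2 + 19*(-1.1875) = -11.2813


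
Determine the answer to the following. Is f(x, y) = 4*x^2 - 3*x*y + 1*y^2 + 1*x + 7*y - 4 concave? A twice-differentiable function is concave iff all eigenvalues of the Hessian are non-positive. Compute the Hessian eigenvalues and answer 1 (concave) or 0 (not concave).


The Hessian of f(x,y) = 4*x^2 - 3*x*y + 1*y^2 + 1*x + 7*y - 4 is:
H = [[8, -3], [-3, 2]]
Trace = 8 + 2 = 10
Determinant = 8*2 - (-3)^2 = 7
Discriminant = (10)^2 - 4*7 = 72.0
Eigenvalues: lambda_1 = 0.7574, lambda_2 = 9.2426
The function is not concave.

0


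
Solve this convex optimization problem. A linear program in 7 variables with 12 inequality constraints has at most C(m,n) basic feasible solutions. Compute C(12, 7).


Each vertex corresponds to some choice of n active constraints out of m, so the number of vertices is at most C(m, n) = m! / (n!(m-n)!).
m = 12, n = 7
Numerator: 12 * 11 * 10 * 9 * 8 * 7 * 6
Denominator: 7! = 5040
C(12, 7) = 792


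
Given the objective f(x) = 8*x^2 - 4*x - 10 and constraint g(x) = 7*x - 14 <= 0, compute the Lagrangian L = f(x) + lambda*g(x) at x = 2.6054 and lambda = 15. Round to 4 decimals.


Step 1: Evaluate f(x).
f(2.6054) = 8*2.6054^2 - 4*2.6054 - 10 = 33.8833
Step 2: Evaluate g(x).
g(2.6054) = 7*2.6054 - 14 = 4.2378
Step 3: Compute Lagrangian.
L = 33.8833 + 15*4.2378 = 97.4503


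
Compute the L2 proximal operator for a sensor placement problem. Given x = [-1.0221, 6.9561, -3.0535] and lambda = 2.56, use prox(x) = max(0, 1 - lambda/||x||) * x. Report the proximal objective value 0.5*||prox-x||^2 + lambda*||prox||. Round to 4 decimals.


Step 1: Compute ||x||.
||x|| = 7.6652
Step 2: Compute scaling factor.
scale = max(0, 1 - 2.56/7.6652) = 0.666
Step 3: prox(x) = [-0.6807, 4.6329, -2.0337]
||prox(x)|| = 5.1052
Step 4: Proximal objective.
0.5*||prox-x||^2 = 3.2768
lambda*||prox|| = 13.0693
Total = 16.3462


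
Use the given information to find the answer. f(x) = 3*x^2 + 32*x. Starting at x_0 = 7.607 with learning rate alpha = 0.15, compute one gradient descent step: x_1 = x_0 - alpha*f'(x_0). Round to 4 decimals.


We compute the gradient at x_0 and apply the update.
f'(x) = 6*x + 32
f'(7.607) = 6*7.607 + 32 = 77.642
x_1 = 7.607 - 0.15*77.642 = -4.0393


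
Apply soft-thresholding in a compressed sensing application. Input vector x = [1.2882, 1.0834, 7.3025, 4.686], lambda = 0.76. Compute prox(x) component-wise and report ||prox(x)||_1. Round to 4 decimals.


Soft-thresholding with lambda = 0.76:
prox(1.2882) = sign(1.2882)*max(|1.2882| - 0.76, 0) = 0.5282
prox(1.0834) = sign(1.0834)*max(|1.0834| - 0.76, 0) = 0.3234
prox(7.3025) = sign(7.3025)*max(|7.3025| - 0.76, 0) = 6.5425
prox(4.686) = sign(4.686)*max(|4.686| - 0.76, 0) = 3.926
prox(x) = [0.5282, 0.3234, 6.5425, 3.926]
||prox(x)||_1 = 0.5282 + 0.3234 + 6.5425 + 3.926 = 11.3201


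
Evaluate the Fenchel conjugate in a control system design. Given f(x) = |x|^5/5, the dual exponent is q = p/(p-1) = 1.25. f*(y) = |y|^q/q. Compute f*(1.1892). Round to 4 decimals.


The conjugate exponent q satisfies 1/p + 1/q = 1.
p = 5, so q = 5/(5 - 1) = 1.25
|y|^q = 1.1892^1.25 = 1.2418
f*(1.1892) = 1.2418 / 1.25 = 0.9935


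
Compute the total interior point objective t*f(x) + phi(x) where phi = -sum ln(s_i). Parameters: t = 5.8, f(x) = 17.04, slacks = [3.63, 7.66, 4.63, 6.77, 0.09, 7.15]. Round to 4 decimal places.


Step 1: Compute log-barrier.
ln values: [1.2892, 2.036, 1.5326, 1.9125, -2.4079, 1.9671]
phi = -(1.2892 + 2.036 + 1.5326 + 1.9125 - 2.4079 + 1.9671) = -6.3295
Step 2: Compute augmented objective.
t*f(x) = 5.8*17.04 = 98.832
Total = 98.832 - 6.3295 = 92.5025


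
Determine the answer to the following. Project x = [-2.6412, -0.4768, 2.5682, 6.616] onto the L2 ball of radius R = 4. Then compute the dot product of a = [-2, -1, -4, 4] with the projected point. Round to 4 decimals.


Step 1: Compute ||x|| (intermediates to 6 decimals).
||x|| = sqrt((-2.6412)^2 + (-0.4768)^2 + 2.5682^2 + 6.616^2) = 7.587515
Step 2: Project.
Since ||x|| > R, scale = R/||x|| = 4/7.587515 = 0.527182, proj(x) = scale * x
proj(x) = [-1.392393, -0.25136, 1.353909, 3.487836]
Step 3: Dot product.
a^T * proj(x) = -2*(-1.392393) - 1*(-0.25136) - 4*1.353909 + 4*3.487836 = 11.5719


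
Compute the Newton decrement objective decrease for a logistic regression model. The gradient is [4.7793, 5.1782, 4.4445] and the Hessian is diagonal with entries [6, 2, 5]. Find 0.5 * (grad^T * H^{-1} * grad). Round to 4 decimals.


Step 1: H is diagonal, so H^(-1) * g = [0.7966, 2.5891, 0.8889].
Step 2: g^T H^(-1) g = sum_i g_i^2 / H_ii
  = (4.7793)^2/6 + (5.1782)^2/2 + (4.4445)^2/5
  = 3.807 + 13.4069 + 3.9507 = 21.1645
Step 3: Objective decrease = 0.5 * g^T H^(-1) g = 10.5823


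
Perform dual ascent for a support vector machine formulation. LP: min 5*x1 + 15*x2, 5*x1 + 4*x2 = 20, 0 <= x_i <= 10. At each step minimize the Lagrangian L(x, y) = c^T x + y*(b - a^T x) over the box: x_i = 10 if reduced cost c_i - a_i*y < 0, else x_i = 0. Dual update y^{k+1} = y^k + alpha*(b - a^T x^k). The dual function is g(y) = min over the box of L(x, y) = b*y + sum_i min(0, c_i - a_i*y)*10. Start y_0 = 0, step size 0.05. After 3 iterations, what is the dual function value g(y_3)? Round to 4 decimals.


Dual ascent for LP: min 5*x1 + 15*x2, 5*x1 + 4*x2 = 20, 0 <= x_i <= 10
Step 1: y^k = 0.0, reduced costs: (5.0, 15.0)
  x^k = (0.0, 0.0), subgradient = b - a^T x = 20.0
  y^{k+1} = 0.0 + 0.05*20.0 = 1.0
Step 2: y^k = 1.0, reduced costs: (0.0, 11.0)
  x^k = (0.0, 0.0), subgradient = b - a^T x = 20.0
  y^{k+1} = 1.0 + 0.05*20.0 = 2.0
Step 3: y^k = 2.0, reduced costs: (-5.0, 7.0)
  x^k = (10.0, 0.0), subgradient = b - a^T x = -30.0
  y^{k+1} = 2.0 + 0.05*-30.0 = 0.5
Dual objective at y_3 = 0.5: reduced costs (2.5, 13.0), box minimizer x = (0.0, 0.0)
g(y_3) = b*y + (c1 - a1*y)*x1 + (c2 - a2*y)*x2 = 20*0.5 + 2.5*0.0 + 13.0*0.0 = 10.0 + 0.0 + 0.0 = 10.0


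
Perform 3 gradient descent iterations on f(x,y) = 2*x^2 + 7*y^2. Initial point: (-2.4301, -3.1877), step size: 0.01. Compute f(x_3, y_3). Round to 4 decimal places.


Gradient descent on f(x,y) = 2*x^2 + 7*y^2.
Starting point: (-2.4301, -3.1877), alpha = 0.01
Step 1: grad_x = 2*2*-2.4301 = -9.7204, grad_y = 2*7*-3.1877 = -44.6278
  x_1 = -2.4301 - 0.01*-9.7204 = -2.3329
  y_1 = -3.1877 - 0.01*-44.6278 = -2.7414
Step 2: grad_x = 2*2*-2.3329 = -9.3316, grad_y = 2*7*-2.7414 = -38.3799
  x_2 = -2.3329 - 0.01*-9.3316 = -2.2396
  y_2 = -2.7414 - 0.01*-38.3799 = -2.3576
Step 3: grad_x = 2*2*-2.2396 = -8.9583, grad_y = 2*7*-2.3576 = -33.0067
  x_3 = -2.2396 - 0.01*-8.9583 = -2.15
  y_3 = -2.3576 - 0.01*-33.0067 = -2.0276
f(-2.15, -2.0276) = 2*(-2.15)^2 + 7*(-2.0276)^2 = 38.0218


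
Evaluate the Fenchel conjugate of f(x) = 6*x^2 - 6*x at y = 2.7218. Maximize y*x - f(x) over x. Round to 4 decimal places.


f*(y) = sup_x {y*x - a*x^2 - b*x} = sup_x {(y-b)*x - a*x^2}
FOC: (y - b) - 2a*x = 0 => x* = (y - b)/(2a)
x* = (2.7218 + 6)/(2*6) = 0.7268
f*(2.7218) = (y-b)^2/(4a) = (2.7218 + 6)^2/(4*6)
= 76.0698/24 = 3.1696


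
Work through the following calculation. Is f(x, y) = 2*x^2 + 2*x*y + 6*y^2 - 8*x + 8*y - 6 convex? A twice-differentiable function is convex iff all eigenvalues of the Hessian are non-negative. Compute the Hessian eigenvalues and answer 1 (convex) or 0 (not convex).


The Hessian of f(x,y) = 2*x^2 + 2*x*y + 6*y^2 - 8*x + 8*y - 6 is:
H = [[4, 2], [2, 12]]
Trace = 4 + 12 = 16
Determinant = 4*12 - (2)^2 = 44
Discriminant = (16)^2 - 4*44 = 80.0
Eigenvalues: lambda_1 = 3.5279, lambda_2 = 12.4721
The function is convex.

1
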